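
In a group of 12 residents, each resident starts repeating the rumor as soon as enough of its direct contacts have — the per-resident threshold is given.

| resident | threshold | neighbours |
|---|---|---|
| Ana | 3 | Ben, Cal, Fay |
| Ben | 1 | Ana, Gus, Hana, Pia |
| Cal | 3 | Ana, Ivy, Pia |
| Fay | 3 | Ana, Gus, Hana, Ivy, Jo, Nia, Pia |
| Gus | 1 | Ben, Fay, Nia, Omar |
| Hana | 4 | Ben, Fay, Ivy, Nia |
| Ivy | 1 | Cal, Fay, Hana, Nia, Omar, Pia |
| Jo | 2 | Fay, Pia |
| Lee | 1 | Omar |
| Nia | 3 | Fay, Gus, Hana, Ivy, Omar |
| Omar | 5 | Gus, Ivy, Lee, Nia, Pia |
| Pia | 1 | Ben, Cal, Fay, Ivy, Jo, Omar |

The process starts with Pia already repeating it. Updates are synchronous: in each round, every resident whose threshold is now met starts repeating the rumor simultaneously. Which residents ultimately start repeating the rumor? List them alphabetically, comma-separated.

Ben, Fay, Gus, Hana, Ivy, Jo, Nia, Pia

Round 1 — Pia starts repeating the rumor (initial).
Round 2 — checking thresholds:
  Ben: 1 of 4 neighbours ≥ 1, starts repeating the rumor.
  Cal: 1 of 3 neighbours < 3, below threshold.
  Fay: 1 of 7 neighbours < 3, below threshold.
  Ivy: 1 of 6 neighbours ≥ 1, starts repeating the rumor.
  Jo: 1 of 2 neighbours < 2, below threshold.
  Omar: 1 of 5 neighbours < 5, below threshold.
Round 3 — checking thresholds:
  Ana: 1 of 3 neighbours < 3, below threshold.
  Cal: 2 of 3 neighbours < 3, below threshold.
  Fay: 2 of 7 neighbours < 3, below threshold.
  Gus: 1 of 4 neighbours ≥ 1, starts repeating the rumor.
  Hana: 2 of 4 neighbours < 4, below threshold.
  Jo: 1 of 2 neighbours < 2, below threshold.
  Nia: 1 of 5 neighbours < 3, below threshold.
  Omar: 2 of 5 neighbours < 5, below threshold.
Round 4 — checking thresholds:
  Ana: 1 of 3 neighbours < 3, below threshold.
  Cal: 2 of 3 neighbours < 3, below threshold.
  Fay: 3 of 7 neighbours ≥ 3, starts repeating the rumor.
  Hana: 2 of 4 neighbours < 4, below threshold.
  Jo: 1 of 2 neighbours < 2, below threshold.
  Nia: 2 of 5 neighbours < 3, below threshold.
  Omar: 3 of 5 neighbours < 5, below threshold.
Round 5 — checking thresholds:
  Ana: 2 of 3 neighbours < 3, below threshold.
  Cal: 2 of 3 neighbours < 3, below threshold.
  Hana: 3 of 4 neighbours < 4, below threshold.
  Jo: 2 of 2 neighbours ≥ 2, starts repeating the rumor.
  Nia: 3 of 5 neighbours ≥ 3, starts repeating the rumor.
  Omar: 3 of 5 neighbours < 5, below threshold.
Round 6 — checking thresholds:
  Ana: 2 of 3 neighbours < 3, below threshold.
  Cal: 2 of 3 neighbours < 3, below threshold.
  Hana: 4 of 4 neighbours ≥ 4, starts repeating the rumor.
  Omar: 4 of 5 neighbours < 5, below threshold.
Round 7 — no new spreads; cascade stops.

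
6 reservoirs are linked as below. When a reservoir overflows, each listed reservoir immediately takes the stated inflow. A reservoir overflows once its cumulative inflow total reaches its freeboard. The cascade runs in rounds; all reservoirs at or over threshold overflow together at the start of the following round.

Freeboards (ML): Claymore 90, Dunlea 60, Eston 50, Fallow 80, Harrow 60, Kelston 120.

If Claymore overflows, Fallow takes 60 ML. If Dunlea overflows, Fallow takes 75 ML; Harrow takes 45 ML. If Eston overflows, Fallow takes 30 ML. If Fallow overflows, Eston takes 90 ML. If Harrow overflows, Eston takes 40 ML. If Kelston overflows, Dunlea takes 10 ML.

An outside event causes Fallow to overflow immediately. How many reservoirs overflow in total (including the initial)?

2

Round 1 — Fallow overflows (initial).
  Eston: +90 → 90 ≥ 50
Round 2 — Eston overflows.
No further overflows.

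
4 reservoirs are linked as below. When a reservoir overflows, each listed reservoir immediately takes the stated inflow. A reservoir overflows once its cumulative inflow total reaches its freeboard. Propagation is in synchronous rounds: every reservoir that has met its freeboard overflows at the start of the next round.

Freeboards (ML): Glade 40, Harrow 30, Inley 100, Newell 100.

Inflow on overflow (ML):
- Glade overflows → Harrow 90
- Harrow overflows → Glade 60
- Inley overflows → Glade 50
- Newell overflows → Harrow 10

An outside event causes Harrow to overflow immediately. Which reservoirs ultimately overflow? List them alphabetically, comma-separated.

Glade, Harrow

Round 1 — Harrow overflows (initial).
  Glade: +60 → 60 ≥ 40
Round 2 — Glade overflows.
No further overflows.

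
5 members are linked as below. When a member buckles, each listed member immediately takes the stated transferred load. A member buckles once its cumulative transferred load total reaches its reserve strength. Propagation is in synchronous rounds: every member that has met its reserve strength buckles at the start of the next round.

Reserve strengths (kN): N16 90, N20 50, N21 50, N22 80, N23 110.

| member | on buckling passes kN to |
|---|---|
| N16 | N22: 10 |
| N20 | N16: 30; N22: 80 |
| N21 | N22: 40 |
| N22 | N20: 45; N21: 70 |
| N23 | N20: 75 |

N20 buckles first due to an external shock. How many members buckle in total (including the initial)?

Round 1 — N20 buckles (initial).
  N16: +30 → 30 < 90
  N22: +80 → 80 ≥ 80
Round 2 — N22 buckles.
  N21: +70 → 70 ≥ 50
Round 3 — N21 buckles.
No further bucklings.

3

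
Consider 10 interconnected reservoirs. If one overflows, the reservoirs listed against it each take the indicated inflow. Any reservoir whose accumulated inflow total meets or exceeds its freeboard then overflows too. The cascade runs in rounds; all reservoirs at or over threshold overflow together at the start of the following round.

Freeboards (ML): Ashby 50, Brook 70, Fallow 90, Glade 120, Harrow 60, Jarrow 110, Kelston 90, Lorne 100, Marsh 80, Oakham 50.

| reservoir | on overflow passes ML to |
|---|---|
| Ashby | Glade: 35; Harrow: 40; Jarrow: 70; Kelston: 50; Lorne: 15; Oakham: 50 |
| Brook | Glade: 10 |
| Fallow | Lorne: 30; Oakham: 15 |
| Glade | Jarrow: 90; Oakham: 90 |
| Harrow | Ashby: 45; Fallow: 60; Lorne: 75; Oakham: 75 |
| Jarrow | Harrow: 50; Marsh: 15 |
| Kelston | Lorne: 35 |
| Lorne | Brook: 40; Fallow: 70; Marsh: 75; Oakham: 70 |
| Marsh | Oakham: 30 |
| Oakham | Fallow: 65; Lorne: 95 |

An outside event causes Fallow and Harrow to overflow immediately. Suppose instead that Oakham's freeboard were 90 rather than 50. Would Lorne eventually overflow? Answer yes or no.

With Oakham's freeboard at 90:
Round 1 — Fallow, Harrow overflow (initial).
  Ashby: +45 → 45 < 50
  Lorne: +30+75 → 105 ≥ 100
  Oakham: +15+75 → 90 ≥ 90
Round 2 — Lorne, Oakham overflow.
  Brook: +40 → 40 < 70
  Marsh: +75 → 75 < 80
No further overflows.

yes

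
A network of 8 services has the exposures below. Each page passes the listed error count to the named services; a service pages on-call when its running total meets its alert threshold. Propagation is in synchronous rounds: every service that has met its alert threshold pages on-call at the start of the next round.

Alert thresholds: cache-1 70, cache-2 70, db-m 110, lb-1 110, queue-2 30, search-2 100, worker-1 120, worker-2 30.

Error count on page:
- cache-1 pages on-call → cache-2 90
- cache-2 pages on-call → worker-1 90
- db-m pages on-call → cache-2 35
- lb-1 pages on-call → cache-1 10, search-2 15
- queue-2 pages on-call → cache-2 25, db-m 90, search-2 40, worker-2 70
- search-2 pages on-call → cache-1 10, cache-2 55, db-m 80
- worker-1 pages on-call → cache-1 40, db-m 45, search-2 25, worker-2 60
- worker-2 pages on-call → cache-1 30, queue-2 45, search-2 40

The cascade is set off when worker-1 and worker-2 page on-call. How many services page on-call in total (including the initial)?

7

Round 1 — worker-1, worker-2 page on-call (initial).
  cache-1: +40+30 → 70 ≥ 70
  db-m: +45 → 45 < 110
  queue-2: +45 → 45 ≥ 30
  search-2: +25+40 → 65 < 100
Round 2 — cache-1, queue-2 page on-call.
  cache-2: +90+25 → 115 ≥ 70
  db-m: +90 → 135 ≥ 110
  search-2: +40 → 105 ≥ 100
Round 3 — cache-2, db-m, search-2 page on-call.
No further pages.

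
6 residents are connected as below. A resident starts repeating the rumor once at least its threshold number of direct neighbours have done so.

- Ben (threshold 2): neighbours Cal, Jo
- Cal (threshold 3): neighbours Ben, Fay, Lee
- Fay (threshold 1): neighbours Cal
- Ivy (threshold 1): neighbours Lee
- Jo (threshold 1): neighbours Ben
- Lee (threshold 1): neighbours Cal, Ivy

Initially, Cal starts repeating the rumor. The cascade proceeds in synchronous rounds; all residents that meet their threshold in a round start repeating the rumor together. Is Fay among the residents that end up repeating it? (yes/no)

Round 1 — Cal starts repeating the rumor (initial).
Round 2 — checking thresholds:
  Ben: 1 of 2 neighbours < 2, not yet.
  Fay: 1 of 1 neighbours ≥ 1, starts repeating the rumor.
  Lee: 1 of 2 neighbours ≥ 1, starts repeating the rumor.
Round 3 — checking thresholds:
  Ben: 1 of 2 neighbours < 2, not yet.
  Ivy: 1 of 1 neighbours ≥ 1, starts repeating the rumor.
Round 4 — no new spreads; cascade stops.

yes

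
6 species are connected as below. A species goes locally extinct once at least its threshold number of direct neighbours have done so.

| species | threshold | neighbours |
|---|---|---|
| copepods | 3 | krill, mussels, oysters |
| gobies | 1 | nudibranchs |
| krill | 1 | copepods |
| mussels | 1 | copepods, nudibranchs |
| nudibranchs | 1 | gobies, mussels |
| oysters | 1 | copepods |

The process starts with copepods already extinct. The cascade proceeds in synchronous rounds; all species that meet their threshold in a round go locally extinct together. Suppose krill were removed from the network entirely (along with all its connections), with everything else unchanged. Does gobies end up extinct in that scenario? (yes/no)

yes

With krill removed:
Round 1 — copepods goes locally extinct (initial).
Round 2 — checking thresholds:
  mussels: 1 of 2 neighbours ≥ 1, goes locally extinct.
  oysters: 1 of 1 neighbours ≥ 1, goes locally extinct.
Round 3 — checking thresholds:
  nudibranchs: 1 of 2 neighbours ≥ 1, goes locally extinct.
Round 4 — checking thresholds:
  gobies: 1 of 1 neighbours ≥ 1, goes locally extinct.
Round 5 — no new extinctions; cascade stops.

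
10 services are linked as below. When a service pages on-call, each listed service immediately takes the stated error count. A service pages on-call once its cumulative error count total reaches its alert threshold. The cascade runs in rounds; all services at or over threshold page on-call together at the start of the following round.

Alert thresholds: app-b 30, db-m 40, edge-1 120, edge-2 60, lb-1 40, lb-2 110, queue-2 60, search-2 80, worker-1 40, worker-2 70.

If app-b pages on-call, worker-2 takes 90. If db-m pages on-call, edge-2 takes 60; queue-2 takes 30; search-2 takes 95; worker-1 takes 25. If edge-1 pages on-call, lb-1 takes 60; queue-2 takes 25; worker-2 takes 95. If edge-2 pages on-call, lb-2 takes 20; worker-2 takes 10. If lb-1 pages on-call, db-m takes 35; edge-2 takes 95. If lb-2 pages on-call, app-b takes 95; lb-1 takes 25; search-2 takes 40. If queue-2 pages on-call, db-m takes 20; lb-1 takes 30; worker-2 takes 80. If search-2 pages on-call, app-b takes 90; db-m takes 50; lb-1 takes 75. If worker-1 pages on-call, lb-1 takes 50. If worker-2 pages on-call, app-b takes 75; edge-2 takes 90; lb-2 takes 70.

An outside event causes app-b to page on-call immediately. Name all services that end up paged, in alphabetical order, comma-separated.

Round 1 — app-b pages on-call (initial).
  worker-2: +90 → 90 ≥ 70
Round 2 — worker-2 pages on-call.
  edge-2: +90 → 90 ≥ 60
  lb-2: +70 → 70 < 110
Round 3 — edge-2 pages on-call.
  lb-2: +20 → 90 < 110
No further pages.

app-b, edge-2, worker-2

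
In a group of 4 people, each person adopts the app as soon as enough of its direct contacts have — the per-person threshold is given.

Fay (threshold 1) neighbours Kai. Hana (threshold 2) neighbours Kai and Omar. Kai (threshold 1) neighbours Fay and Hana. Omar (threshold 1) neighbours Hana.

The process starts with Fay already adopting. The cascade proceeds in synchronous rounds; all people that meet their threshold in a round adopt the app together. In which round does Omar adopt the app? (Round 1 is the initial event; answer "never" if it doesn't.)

Round 1 — Fay adopts the app (initial).
Round 2 — checking thresholds:
  Kai: 1 of 2 neighbours ≥ 1, adopts the app.
Round 3 — no new adoptions; cascade stops.

never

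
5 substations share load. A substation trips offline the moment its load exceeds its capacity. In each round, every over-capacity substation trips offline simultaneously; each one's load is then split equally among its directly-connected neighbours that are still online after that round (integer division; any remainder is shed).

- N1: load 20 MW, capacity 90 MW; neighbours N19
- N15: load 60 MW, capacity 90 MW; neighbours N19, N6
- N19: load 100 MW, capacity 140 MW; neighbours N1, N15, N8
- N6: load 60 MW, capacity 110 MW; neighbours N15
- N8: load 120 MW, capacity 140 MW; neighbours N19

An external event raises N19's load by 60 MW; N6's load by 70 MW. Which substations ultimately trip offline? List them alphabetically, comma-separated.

N15, N19, N6, N8

Round 1 — N19 at 160 > 140; N6 at 130 > 110. N19, N6 trip offline.
  N19 sheds 160 MW to N1, N15, N8: 53 each (1 lost).
    N1: 20+53 = 73 ≤ 90
    N15: 60+53 = 113 > 90
    N8: 120+53 = 173 > 140
  N6 sheds 130 MW to N15: 130 each.
    N15: 113+130 = 243 > 90
Round 2 — N15, N8 trip offline.
  N15 sheds 243 MW: no online neighbours, lost.
  N8 sheds 173 MW: no online neighbours, lost.
No further trips.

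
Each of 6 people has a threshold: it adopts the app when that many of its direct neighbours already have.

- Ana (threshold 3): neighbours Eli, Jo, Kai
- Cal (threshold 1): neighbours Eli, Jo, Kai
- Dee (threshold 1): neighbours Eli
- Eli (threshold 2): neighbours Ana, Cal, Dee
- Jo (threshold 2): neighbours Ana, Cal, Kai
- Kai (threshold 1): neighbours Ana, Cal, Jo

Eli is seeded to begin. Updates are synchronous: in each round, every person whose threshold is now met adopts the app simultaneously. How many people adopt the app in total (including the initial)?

6

Round 1 — Eli adopts the app (initial).
Round 2 — checking thresholds:
  Ana: 1 of 3 neighbours < 3, holds.
  Cal: 1 of 3 neighbours ≥ 1, adopts the app.
  Dee: 1 of 1 neighbours ≥ 1, adopts the app.
Round 3 — checking thresholds:
  Ana: 1 of 3 neighbours < 3, holds.
  Jo: 1 of 3 neighbours < 2, holds.
  Kai: 1 of 3 neighbours ≥ 1, adopts the app.
Round 4 — checking thresholds:
  Ana: 2 of 3 neighbours < 3, holds.
  Jo: 2 of 3 neighbours ≥ 2, adopts the app.
Round 5 — checking thresholds:
  Ana: 3 of 3 neighbours ≥ 3, adopts the app.
Round 6 — no new adoptions; cascade stops.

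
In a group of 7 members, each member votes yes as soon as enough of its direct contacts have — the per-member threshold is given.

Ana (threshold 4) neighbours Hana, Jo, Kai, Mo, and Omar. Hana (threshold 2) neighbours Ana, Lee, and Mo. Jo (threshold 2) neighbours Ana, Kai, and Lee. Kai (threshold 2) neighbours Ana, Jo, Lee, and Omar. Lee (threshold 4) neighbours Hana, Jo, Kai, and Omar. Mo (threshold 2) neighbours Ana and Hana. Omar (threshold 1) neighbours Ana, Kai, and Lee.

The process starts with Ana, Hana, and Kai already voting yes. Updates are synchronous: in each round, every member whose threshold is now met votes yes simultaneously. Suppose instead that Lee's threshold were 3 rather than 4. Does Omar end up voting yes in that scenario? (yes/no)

yes

With Lee's threshold at 3:
Round 1 — Ana, Hana, Kai vote yes (initial).
Round 2 — checking thresholds:
  Jo: 2 of 3 neighbours ≥ 2, votes yes.
  Lee: 2 of 4 neighbours < 3, below threshold.
  Mo: 2 of 2 neighbours ≥ 2, votes yes.
  Omar: 2 of 3 neighbours ≥ 1, votes yes.
Round 3 — checking thresholds:
  Lee: 4 of 4 neighbours ≥ 3, votes yes.
Round 4 — no new yes votes; cascade stops.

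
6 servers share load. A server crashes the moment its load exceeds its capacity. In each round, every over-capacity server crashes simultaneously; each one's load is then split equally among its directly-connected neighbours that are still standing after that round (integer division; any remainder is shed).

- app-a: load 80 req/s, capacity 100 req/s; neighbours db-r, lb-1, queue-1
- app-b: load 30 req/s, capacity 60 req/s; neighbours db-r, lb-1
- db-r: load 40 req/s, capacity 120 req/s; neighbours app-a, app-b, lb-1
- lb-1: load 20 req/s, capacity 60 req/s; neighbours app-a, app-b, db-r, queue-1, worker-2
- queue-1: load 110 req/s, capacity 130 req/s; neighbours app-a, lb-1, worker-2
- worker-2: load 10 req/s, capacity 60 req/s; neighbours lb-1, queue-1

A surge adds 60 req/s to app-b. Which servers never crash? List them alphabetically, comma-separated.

app-a, db-r, queue-1, worker-2

Round 1 — app-b at 90 > 60. app-b crashes.
  app-b sheds 90 req/s to db-r, lb-1: 45 each.
    db-r: 40+45 = 85 ≤ 120
    lb-1: 20+45 = 65 > 60
Round 2 — lb-1 crashes.
  lb-1 sheds 65 req/s to app-a, db-r, queue-1, worker-2: 16 each (1 lost).
    app-a: 80+16 = 96 ≤ 100
    db-r: 85+16 = 101 ≤ 120
    queue-1: 110+16 = 126 ≤ 130
    worker-2: 10+16 = 26 ≤ 60
No further crashes.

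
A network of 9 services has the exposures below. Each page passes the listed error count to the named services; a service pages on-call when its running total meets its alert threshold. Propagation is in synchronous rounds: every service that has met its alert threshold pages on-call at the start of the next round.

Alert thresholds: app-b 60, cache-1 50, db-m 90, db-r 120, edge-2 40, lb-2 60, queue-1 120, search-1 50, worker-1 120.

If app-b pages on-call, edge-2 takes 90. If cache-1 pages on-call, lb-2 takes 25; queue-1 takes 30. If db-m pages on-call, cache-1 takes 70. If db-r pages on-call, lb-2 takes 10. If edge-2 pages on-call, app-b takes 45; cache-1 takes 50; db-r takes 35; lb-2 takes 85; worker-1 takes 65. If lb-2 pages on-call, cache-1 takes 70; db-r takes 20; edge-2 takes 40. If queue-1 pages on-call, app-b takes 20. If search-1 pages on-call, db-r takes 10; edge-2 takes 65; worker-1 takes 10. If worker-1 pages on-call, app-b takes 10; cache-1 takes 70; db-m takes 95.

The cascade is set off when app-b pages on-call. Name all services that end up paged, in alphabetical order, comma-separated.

app-b, cache-1, edge-2, lb-2

Round 1 — app-b pages on-call (initial).
  edge-2: +90 → 90 ≥ 40
Round 2 — edge-2 pages on-call.
  cache-1: +50 → 50 ≥ 50
  db-r: +35 → 35 < 120
  lb-2: +85 → 85 ≥ 60
  worker-1: +65 → 65 < 120
Round 3 — cache-1, lb-2 page on-call.
  db-r: +20 → 55 < 120
  queue-1: +30 → 30 < 120
No further pages.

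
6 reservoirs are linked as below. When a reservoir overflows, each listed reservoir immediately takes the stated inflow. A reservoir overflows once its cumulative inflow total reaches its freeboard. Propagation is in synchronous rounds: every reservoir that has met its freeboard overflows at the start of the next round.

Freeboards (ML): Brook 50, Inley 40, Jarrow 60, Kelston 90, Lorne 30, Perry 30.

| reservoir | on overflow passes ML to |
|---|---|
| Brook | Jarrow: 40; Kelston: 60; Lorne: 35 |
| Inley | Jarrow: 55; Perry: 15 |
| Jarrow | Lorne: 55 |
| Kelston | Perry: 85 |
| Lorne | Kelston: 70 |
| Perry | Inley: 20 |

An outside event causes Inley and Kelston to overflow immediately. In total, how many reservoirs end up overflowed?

Round 1 — Inley, Kelston overflow (initial).
  Jarrow: +55 → 55 < 60
  Perry: +15+85 → 100 ≥ 30
Round 2 — Perry overflows.
No further overflows.

3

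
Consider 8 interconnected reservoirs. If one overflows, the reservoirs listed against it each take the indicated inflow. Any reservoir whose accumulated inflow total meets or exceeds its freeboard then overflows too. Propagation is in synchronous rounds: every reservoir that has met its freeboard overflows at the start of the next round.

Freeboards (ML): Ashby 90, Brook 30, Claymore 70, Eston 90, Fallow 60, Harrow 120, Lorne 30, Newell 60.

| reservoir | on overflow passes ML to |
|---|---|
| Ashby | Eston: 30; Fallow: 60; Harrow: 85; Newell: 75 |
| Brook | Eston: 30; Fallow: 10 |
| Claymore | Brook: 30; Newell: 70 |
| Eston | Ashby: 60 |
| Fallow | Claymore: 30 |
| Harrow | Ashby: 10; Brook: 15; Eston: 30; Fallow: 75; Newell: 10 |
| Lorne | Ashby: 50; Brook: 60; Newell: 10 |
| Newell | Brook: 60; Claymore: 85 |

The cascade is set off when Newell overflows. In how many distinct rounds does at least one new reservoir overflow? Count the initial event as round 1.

2

Round 1 — Newell overflows (initial).
  Brook: +60 → 60 ≥ 30
  Claymore: +85 → 85 ≥ 70
Round 2 — Brook, Claymore overflow.
  Eston: +30 → 30 < 90
  Fallow: +10 → 10 < 60
No further overflows.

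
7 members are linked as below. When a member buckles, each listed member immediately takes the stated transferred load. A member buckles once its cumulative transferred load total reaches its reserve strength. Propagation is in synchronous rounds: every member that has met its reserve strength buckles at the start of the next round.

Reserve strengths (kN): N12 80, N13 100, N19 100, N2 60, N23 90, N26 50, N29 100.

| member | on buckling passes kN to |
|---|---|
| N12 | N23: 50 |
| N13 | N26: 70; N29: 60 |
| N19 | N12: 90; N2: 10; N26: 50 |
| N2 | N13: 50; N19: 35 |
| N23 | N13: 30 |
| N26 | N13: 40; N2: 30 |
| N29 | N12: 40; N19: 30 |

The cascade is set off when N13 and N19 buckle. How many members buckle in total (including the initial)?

Round 1 — N13, N19 buckle (initial).
  N12: +90 → 90 ≥ 80
  N2: +10 → 10 < 60
  N26: +70+50 → 120 ≥ 50
  N29: +60 → 60 < 100
Round 2 — N12, N26 buckle.
  N2: +30 → 40 < 60
  N23: +50 → 50 < 90
No further bucklings.

4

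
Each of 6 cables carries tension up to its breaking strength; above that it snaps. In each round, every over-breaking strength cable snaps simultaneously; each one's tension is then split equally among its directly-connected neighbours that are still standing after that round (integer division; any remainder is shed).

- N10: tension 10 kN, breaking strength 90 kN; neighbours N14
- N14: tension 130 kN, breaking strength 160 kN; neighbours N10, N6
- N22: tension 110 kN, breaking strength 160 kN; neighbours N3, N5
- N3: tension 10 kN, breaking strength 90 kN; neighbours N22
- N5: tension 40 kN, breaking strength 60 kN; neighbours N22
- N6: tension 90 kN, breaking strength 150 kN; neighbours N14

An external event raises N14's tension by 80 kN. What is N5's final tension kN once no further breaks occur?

40

Round 1 — N14 at 210 > 160. N14 snaps.
  N14 sheds 210 kN to N10, N6: 105 each.
    N10: 10+105 = 115 > 90
    N6: 90+105 = 195 > 150
Round 2 — N10, N6 snap.
  N10 sheds 115 kN: no online neighbours, lost.
  N6 sheds 195 kN: no online neighbours, lost.
No further breaks.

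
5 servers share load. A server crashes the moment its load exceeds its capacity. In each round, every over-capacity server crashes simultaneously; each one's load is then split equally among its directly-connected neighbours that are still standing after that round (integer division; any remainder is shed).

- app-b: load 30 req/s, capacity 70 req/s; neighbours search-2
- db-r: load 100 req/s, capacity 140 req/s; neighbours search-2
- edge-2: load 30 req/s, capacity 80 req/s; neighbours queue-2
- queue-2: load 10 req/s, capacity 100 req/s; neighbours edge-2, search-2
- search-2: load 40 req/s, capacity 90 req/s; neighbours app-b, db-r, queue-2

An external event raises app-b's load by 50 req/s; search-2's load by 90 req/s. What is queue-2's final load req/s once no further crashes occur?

75

Round 1 — app-b at 80 > 70; search-2 at 130 > 90. app-b, search-2 crash.
  app-b sheds 80 req/s: no online neighbours, lost.
  search-2 sheds 130 req/s to db-r, queue-2: 65 each.
    db-r: 100+65 = 165 > 140
    queue-2: 10+65 = 75 ≤ 100
Round 2 — db-r crashes.
  db-r sheds 165 req/s: no online neighbours, lost.
No further crashes.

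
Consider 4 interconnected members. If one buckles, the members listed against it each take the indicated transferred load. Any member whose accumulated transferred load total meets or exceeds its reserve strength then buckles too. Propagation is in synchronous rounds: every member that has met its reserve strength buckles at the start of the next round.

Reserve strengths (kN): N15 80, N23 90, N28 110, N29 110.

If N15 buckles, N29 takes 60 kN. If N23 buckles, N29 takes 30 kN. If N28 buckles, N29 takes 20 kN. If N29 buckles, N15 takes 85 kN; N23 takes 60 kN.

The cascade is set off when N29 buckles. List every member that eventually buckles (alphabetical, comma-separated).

Round 1 — N29 buckles (initial).
  N15: +85 → 85 ≥ 80
  N23: +60 → 60 < 90
Round 2 — N15 buckles.
No further bucklings.

N15, N29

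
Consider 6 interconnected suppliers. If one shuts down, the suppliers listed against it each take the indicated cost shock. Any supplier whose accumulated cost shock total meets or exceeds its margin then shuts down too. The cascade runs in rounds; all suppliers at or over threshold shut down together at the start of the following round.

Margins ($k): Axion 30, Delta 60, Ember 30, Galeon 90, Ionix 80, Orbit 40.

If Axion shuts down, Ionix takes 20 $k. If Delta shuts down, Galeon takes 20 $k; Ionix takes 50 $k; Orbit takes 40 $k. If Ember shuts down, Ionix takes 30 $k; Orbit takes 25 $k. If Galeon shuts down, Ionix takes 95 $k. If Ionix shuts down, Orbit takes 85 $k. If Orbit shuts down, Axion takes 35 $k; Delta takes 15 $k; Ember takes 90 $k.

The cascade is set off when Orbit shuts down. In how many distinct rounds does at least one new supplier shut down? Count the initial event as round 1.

Round 1 — Orbit shuts down (initial).
  Axion: +35 → 35 ≥ 30
  Delta: +15 → 15 < 60
  Ember: +90 → 90 ≥ 30
Round 2 — Axion, Ember shut down.
  Ionix: +20+30 → 50 < 80
No further shutdowns.

2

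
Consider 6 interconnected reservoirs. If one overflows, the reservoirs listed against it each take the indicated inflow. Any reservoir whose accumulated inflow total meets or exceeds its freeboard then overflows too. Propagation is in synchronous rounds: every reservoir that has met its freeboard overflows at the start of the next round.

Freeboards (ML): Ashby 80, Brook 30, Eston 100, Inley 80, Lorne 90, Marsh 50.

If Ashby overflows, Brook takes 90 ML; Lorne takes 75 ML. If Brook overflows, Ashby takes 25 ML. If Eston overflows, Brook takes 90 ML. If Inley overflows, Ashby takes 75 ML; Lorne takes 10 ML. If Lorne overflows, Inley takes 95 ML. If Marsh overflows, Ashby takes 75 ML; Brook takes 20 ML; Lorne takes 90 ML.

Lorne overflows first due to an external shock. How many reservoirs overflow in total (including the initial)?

Round 1 — Lorne overflows (initial).
  Inley: +95 → 95 ≥ 80
Round 2 — Inley overflows.
  Ashby: +75 → 75 < 80
No further overflows.

2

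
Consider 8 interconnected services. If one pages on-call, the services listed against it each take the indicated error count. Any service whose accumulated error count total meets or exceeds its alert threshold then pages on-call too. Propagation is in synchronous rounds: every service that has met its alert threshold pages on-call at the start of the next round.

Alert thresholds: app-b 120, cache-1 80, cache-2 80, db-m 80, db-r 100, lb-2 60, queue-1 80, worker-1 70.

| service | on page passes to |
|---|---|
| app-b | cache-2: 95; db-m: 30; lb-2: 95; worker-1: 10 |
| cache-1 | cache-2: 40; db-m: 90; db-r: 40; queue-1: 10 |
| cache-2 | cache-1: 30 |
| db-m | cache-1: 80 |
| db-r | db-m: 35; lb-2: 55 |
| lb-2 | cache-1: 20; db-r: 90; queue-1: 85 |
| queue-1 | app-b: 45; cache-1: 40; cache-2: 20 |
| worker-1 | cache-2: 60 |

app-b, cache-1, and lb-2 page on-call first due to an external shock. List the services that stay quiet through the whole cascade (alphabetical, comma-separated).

worker-1

Round 1 — app-b, cache-1, lb-2 page on-call (initial).
  cache-2: +95+40 → 135 ≥ 80
  db-m: +30+90 → 120 ≥ 80
  db-r: +40+90 → 130 ≥ 100
  queue-1: +10+85 → 95 ≥ 80
  worker-1: +10 → 10 < 70
Round 2 — cache-2, db-m, db-r, queue-1 page on-call.
No further pages.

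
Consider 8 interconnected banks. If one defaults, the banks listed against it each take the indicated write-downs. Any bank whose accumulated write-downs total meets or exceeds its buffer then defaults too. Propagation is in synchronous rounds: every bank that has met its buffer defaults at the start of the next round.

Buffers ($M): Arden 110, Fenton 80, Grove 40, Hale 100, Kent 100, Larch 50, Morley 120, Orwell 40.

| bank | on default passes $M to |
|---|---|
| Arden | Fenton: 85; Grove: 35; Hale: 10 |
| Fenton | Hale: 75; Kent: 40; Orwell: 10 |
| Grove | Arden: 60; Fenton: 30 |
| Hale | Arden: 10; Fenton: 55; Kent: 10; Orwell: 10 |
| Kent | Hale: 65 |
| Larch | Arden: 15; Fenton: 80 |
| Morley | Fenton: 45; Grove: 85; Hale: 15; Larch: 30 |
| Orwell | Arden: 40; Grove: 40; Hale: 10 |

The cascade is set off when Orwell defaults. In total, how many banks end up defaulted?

2

Round 1 — Orwell defaults (initial).
  Arden: +40 → 40 < 110
  Grove: +40 → 40 ≥ 40
  Hale: +10 → 10 < 100
Round 2 — Grove defaults.
  Arden: +60 → 100 < 110
  Fenton: +30 → 30 < 80
No further defaults.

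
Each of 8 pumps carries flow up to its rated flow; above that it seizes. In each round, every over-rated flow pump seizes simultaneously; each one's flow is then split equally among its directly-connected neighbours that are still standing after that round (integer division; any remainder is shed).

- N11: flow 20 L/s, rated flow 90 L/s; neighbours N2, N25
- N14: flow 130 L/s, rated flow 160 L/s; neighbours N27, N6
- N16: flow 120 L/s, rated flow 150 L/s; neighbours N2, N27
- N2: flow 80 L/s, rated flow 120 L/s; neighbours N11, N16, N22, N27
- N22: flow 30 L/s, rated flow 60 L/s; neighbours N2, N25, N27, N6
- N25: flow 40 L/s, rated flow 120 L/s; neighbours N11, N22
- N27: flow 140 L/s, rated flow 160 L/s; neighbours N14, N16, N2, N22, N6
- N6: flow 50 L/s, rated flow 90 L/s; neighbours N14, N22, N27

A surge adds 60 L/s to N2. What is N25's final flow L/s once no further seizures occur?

Round 1 — N2 at 140 > 120. N2 seizes.
  N2 sheds 140 L/s to N11, N16, N22, N27: 35 each.
    N11: 20+35 = 55 ≤ 90
    N16: 120+35 = 155 > 150
    N22: 30+35 = 65 > 60
    N27: 140+35 = 175 > 160
Round 2 — N16, N22, N27 seize.
  N16 sheds 155 L/s: no online neighbours, lost.
  N22 sheds 65 L/s to N25, N6: 32 each (1 lost).
    N25: 40+32 = 72 ≤ 120
    N6: 50+32 = 82 ≤ 90
  N27 sheds 175 L/s to N14, N6: 87 each (1 lost).
    N14: 130+87 = 217 > 160
    N6: 82+87 = 169 > 90
Round 3 — N14, N6 seize.
  N14 sheds 217 L/s: no online neighbours, lost.
  N6 sheds 169 L/s: no online neighbours, lost.
No further seizures.

72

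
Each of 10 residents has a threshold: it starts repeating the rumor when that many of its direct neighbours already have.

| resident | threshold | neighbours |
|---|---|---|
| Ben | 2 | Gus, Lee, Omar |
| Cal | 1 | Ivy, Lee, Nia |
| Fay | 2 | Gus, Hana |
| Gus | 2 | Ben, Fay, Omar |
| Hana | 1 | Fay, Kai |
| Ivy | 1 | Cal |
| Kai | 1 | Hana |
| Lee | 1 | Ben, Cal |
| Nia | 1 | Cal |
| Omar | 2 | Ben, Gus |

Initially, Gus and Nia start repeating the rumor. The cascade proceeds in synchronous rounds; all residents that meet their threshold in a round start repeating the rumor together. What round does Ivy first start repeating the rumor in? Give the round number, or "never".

3

Round 1 — Gus, Nia start repeating the rumor (initial).
Round 2 — checking thresholds:
  Ben: 1 of 3 neighbours < 2, holds.
  Cal: 1 of 3 neighbours ≥ 1, starts repeating the rumor.
  Fay: 1 of 2 neighbours < 2, holds.
  Omar: 1 of 2 neighbours < 2, holds.
Round 3 — checking thresholds:
  Ben: 1 of 3 neighbours < 2, holds.
  Fay: 1 of 2 neighbours < 2, holds.
  Ivy: 1 of 1 neighbours ≥ 1, starts repeating the rumor.
  Lee: 1 of 2 neighbours ≥ 1, starts repeating the rumor.
  Omar: 1 of 2 neighbours < 2, holds.
Round 4 — checking thresholds:
  Ben: 2 of 3 neighbours ≥ 2, starts repeating the rumor.
  Fay: 1 of 2 neighbours < 2, holds.
  Omar: 1 of 2 neighbours < 2, holds.
Round 5 — checking thresholds:
  Fay: 1 of 2 neighbours < 2, holds.
  Omar: 2 of 2 neighbours ≥ 2, starts repeating the rumor.
Round 6 — no new spreads; cascade stops.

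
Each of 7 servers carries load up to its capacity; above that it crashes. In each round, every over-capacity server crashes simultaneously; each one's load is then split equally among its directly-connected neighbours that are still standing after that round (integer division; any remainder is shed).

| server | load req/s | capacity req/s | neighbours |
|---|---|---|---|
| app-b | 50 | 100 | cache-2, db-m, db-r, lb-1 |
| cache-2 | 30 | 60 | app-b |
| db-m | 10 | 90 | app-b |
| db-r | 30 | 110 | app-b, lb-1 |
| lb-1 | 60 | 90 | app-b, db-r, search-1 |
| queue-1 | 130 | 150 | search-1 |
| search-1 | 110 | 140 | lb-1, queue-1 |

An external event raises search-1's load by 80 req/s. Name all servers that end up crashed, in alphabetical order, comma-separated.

Round 1 — search-1 at 190 > 140. search-1 crashes.
  search-1 sheds 190 req/s to lb-1, queue-1: 95 each.
    lb-1: 60+95 = 155 > 90
    queue-1: 130+95 = 225 > 150
Round 2 — lb-1, queue-1 crash.
  lb-1 sheds 155 req/s to app-b, db-r: 77 each (1 lost).
    app-b: 50+77 = 127 > 100
    db-r: 30+77 = 107 ≤ 110
  queue-1 sheds 225 req/s: no online neighbours, lost.
Round 3 — app-b crashes.
  app-b sheds 127 req/s to cache-2, db-m, db-r: 42 each (1 lost).
    cache-2: 30+42 = 72 > 60
    db-m: 10+42 = 52 ≤ 90
    db-r: 107+42 = 149 > 110
Round 4 — cache-2, db-r crash.
  cache-2 sheds 72 req/s: no online neighbours, lost.
  db-r sheds 149 req/s: no online neighbours, lost.
No further crashes.

app-b, cache-2, db-r, lb-1, queue-1, search-1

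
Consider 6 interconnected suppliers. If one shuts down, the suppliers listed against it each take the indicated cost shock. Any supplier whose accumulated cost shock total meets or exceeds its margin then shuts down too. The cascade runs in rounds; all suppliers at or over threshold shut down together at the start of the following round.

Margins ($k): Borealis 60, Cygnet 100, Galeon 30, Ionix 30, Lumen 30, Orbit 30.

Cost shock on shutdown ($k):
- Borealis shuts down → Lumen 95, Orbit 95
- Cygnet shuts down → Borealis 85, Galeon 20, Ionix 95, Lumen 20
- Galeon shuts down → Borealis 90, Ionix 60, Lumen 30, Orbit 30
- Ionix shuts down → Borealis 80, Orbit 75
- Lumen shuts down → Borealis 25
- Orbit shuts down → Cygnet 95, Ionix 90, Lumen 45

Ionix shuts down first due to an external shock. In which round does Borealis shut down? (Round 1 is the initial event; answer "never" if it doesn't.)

2

Round 1 — Ionix shuts down (initial).
  Borealis: +80 → 80 ≥ 60
  Orbit: +75 → 75 ≥ 30
Round 2 — Borealis, Orbit shut down.
  Cygnet: +95 → 95 < 100
  Lumen: +95+45 → 140 ≥ 30
Round 3 — Lumen shuts down.
No further shutdowns.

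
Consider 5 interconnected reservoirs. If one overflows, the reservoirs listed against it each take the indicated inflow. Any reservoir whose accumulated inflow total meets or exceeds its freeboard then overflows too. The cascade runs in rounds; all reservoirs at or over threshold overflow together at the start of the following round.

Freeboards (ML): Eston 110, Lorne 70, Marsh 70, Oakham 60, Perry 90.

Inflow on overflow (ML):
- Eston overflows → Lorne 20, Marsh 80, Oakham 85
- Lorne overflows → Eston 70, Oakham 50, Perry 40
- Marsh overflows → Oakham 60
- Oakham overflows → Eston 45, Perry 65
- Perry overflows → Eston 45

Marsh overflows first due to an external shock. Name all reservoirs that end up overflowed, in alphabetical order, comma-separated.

Marsh, Oakham

Round 1 — Marsh overflows (initial).
  Oakham: +60 → 60 ≥ 60
Round 2 — Oakham overflows.
  Eston: +45 → 45 < 110
  Perry: +65 → 65 < 90
No further overflows.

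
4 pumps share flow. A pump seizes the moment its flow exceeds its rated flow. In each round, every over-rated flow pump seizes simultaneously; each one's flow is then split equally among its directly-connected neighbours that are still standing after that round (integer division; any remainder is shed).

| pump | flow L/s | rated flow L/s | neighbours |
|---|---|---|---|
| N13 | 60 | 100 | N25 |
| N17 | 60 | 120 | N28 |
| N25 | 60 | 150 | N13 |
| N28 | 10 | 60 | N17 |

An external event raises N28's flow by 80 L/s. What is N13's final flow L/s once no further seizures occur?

60

Round 1 — N28 at 90 > 60. N28 seizes.
  N28 sheds 90 L/s to N17: 90 each.
    N17: 60+90 = 150 > 120
Round 2 — N17 seizes.
  N17 sheds 150 L/s: no online neighbours, lost.
No further seizures.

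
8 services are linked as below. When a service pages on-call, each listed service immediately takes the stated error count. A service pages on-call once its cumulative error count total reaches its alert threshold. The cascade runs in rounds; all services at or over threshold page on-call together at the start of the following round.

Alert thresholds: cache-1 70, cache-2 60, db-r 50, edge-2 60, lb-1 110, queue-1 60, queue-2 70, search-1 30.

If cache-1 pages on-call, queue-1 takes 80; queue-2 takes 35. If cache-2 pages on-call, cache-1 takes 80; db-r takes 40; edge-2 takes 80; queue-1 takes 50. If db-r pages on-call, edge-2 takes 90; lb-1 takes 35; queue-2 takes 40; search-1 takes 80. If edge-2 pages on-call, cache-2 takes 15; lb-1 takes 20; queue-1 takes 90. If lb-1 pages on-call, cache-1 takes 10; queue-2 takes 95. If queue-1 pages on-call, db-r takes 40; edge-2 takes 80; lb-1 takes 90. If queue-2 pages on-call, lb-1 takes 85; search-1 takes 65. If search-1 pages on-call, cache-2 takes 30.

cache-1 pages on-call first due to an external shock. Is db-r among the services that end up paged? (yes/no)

no

Round 1 — cache-1 pages on-call (initial).
  queue-1: +80 → 80 ≥ 60
  queue-2: +35 → 35 < 70
Round 2 — queue-1 pages on-call.
  db-r: +40 → 40 < 50
  edge-2: +80 → 80 ≥ 60
  lb-1: +90 → 90 < 110
Round 3 — edge-2 pages on-call.
  cache-2: +15 → 15 < 60
  lb-1: +20 → 110 ≥ 110
Round 4 — lb-1 pages on-call.
  queue-2: +95 → 130 ≥ 70
Round 5 — queue-2 pages on-call.
  search-1: +65 → 65 ≥ 30
Round 6 — search-1 pages on-call.
  cache-2: +30 → 45 < 60
No further pages.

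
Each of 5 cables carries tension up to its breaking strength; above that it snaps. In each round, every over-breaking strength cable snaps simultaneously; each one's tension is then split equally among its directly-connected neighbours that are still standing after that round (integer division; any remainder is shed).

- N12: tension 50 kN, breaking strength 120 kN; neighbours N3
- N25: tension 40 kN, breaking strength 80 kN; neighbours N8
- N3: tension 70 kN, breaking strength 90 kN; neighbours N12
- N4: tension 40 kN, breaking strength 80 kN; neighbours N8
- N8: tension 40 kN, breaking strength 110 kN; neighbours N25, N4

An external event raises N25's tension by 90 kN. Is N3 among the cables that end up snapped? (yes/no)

Round 1 — N25 at 130 > 80. N25 snaps.
  N25 sheds 130 kN to N8: 130 each.
    N8: 40+130 = 170 > 110
Round 2 — N8 snaps.
  N8 sheds 170 kN to N4: 170 each.
    N4: 40+170 = 210 > 80
Round 3 — N4 snaps.
  N4 sheds 210 kN: no online neighbours, lost.
No further breaks.

no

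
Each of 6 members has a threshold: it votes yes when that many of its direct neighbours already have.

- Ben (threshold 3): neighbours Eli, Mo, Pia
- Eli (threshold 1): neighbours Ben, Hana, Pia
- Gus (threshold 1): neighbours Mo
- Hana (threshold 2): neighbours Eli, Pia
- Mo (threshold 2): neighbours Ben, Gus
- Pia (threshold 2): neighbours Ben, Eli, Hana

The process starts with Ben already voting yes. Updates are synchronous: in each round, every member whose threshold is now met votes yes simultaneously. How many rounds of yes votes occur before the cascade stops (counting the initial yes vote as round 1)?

Round 1 — Ben votes yes (initial).
Round 2 — checking thresholds:
  Eli: 1 of 3 neighbours ≥ 1, votes yes.
  Mo: 1 of 2 neighbours < 2, below threshold.
  Pia: 1 of 3 neighbours < 2, below threshold.
Round 3 — checking thresholds:
  Hana: 1 of 2 neighbours < 2, below threshold.
  Mo: 1 of 2 neighbours < 2, below threshold.
  Pia: 2 of 3 neighbours ≥ 2, votes yes.
Round 4 — checking thresholds:
  Hana: 2 of 2 neighbours ≥ 2, votes yes.
  Mo: 1 of 2 neighbours < 2, below threshold.
Round 5 — no new yes votes; cascade stops.

4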